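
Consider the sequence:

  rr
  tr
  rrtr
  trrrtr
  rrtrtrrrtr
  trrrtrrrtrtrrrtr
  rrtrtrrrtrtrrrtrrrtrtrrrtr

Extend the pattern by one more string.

trrrtrrrtrtrrrtrrrtrtrrrtrtrrrtrrrtrtrrrtr

Each term (from the third on) is the two preceding terms concatenated in order: term 3 = rr·tr = rrtr.
Continuing: trrrtrrrtrtrrrtr · rrtrtrrrtrtrrrtrrrtrtrrrtr gives term 8.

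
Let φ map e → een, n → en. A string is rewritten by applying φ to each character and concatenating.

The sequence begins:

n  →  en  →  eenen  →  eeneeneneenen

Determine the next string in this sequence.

φ(eeneeneneenen) expands symbol-by-symbol to een een en een een en een en een een en een en; joining the 13 pieces gives the next term.

eeneeneneeneeneneeneneeneeneneenen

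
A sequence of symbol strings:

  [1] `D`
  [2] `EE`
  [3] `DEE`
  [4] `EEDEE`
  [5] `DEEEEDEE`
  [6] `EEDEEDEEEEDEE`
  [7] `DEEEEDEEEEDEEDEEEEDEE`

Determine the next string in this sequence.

EEDEEDEEEEDEEDEEEEDEEEEDEEDEEEEDEE

From term 3 onward, concatenate the second-to-last term with the last: D·EE = DEE, EE·DEE = EEDEE, …
The next term joins EEDEEDEEEEDEE and DEEEEDEEEEDEEDEEEEDEE.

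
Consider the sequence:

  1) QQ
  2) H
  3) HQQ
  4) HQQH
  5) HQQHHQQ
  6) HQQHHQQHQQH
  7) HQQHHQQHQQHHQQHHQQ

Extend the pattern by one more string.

HQQHHQQHQQHHQQHHQQHQQHHQQHQQH

Each term (from the third on) is the previous term followed by the one before it: term 3 = H·QQ = HQQ.
Continuing: HQQHHQQHQQHHQQHHQQ · HQQHHQQHQQH gives term 8.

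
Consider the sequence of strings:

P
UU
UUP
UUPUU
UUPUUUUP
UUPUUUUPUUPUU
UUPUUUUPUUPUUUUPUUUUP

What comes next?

Each term (from the third on) is the previous term followed by the one before it: term 3 = UU·P = UUP.
The next term joins UUPUUUUPUUPUUUUPUUUUP and UUPUUUUPUUPUU.

UUPUUUUPUUPUUUUPUUUUPUUPUUUUPUUPUU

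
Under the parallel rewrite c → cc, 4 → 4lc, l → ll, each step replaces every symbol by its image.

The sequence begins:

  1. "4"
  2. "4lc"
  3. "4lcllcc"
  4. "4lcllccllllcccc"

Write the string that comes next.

4lcllccllllccccllllllllcccccccc

Applying the rule to each of the 15 symbols of 4lcllccllllcccc gives the pieces 4lc ll cc ll ll cc cc ll ll ll ll cc cc cc cc, which concatenate to the answer.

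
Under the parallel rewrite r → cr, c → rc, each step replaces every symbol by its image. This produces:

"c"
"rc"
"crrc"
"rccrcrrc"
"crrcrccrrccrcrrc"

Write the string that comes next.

rccrcrrccrrcrccrcrrcrccrrccrcrrc

Applying the rule to each of the 16 symbols of crrcrccrrccrcrrc gives the pieces rc cr cr rc cr rc rc cr cr rc rc cr rc cr cr rc, which concatenate to the answer.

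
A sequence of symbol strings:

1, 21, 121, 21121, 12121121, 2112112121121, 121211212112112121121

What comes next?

Each term (from the third on) is the two preceding terms concatenated in order: term 3 = 1·21 = 121.
The next term joins 2112112121121 and 121211212112112121121.

2112112121121121211212112112121121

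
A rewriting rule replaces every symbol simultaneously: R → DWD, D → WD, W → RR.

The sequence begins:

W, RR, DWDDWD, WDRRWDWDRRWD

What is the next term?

Apply φ to WDRRWDWDRRWD symbol by symbol: W→RR, D→WD, R→DWD, R→DWD, W→RR, D→WD, W→RR, D→WD, R→DWD, R→DWD, W→RR, D→WD; joined: RR WD DWD DWD RR WD RR WD DWD DWD RR WD.

RRWDDWDDWDRRWDRRWDDWDDWDRRWD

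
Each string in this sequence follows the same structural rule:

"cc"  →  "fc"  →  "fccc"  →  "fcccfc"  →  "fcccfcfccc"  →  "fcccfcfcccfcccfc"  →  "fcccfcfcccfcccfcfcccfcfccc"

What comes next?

fcccfcfcccfcccfcfcccfcfcccfcccfcfcccfcccfc

Each term (from the third on) is the previous term followed by the one before it: term 3 = fc·cc = fccc.
The next term joins fcccfcfcccfcccfcfcccfcfccc and fcccfcfcccfcccfc.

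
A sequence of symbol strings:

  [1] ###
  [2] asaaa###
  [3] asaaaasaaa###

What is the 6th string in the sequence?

asaaaasaaaasaaaasaaaasaaa###

Each term is the previous one with asaaa prepended.
From asaaaasaaa###, 3 further steps: asaaaasaaa### → asaaaasaaaasaaa### → asaaaasaaaasaaaasaaa### → (answer).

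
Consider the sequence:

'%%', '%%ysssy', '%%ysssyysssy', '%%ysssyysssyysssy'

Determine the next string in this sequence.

%%ysssyysssyysssyysssy

The strings grow by a fixed suffix ysssy each time.
One more step from %%ysssyysssyysssy gives the answer.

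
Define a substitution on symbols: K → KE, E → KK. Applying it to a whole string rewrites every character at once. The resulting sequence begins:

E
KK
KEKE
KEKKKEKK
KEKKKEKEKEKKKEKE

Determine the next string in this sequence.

KEKKKEKEKEKKKEKKKEKKKEKEKEKKKEKK

Applying the rule to each of the 16 symbols of KEKKKEKEKEKKKEKE gives the pieces KE KK KE KE KE KK KE KK KE KK KE KE KE KK KE KK, which concatenate to the answer.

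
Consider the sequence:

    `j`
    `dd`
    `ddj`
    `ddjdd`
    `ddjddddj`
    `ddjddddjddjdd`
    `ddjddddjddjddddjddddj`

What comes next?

ddjddddjddjddddjddddjddjddddjddjdd

From term 3 onward, concatenate the last term with the second-to-last: dd·j = ddj, ddj·dd = ddjdd, …
So term 8 is ddjddddjddjddddjddddj·ddjddddjddjdd.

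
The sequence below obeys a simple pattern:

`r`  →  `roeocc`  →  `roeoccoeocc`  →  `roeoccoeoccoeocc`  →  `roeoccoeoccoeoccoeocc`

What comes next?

Every step adds oeocc to the end: s(k+1) = s(k)·oeocc.
Applying this once more to roeoccoeoccoeoccoeocc:

roeoccoeoccoeoccoeoccoeocc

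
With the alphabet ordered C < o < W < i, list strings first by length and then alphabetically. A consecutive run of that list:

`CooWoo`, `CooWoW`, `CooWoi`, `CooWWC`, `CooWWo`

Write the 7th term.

Advancing 2 positions from CooWWo through CooWWo → CooWWW reaches term 7.

CooWWi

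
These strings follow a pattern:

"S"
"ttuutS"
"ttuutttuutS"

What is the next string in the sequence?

The strings grow by a fixed prefix ttuut each time.
Applying this once more to ttuutttuutS:

ttuutttuutttuutS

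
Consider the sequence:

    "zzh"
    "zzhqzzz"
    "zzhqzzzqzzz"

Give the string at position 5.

The strings grow by a fixed suffix qzzz each time.
From zzhqzzzqzzz, 2 further steps: zzhqzzzqzzz → zzhqzzzqzzzqzzz → (answer).

zzhqzzzqzzzqzzzqzzz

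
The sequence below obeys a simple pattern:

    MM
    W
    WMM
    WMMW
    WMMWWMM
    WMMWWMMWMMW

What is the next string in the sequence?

WMMWWMMWMMWWMMWWMM

Each term (from the third on) is the previous term followed by the one before it: term 3 = W·MM = WMM.
The next term joins WMMWWMMWMMW and WMMWWMM.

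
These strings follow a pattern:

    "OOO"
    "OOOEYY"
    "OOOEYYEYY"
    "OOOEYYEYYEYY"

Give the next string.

OOOEYYEYYEYYEYY

Every step adds EYY to the end: s(k+1) = s(k)·EYY.
One more step from OOOEYYEYYEYY gives the answer.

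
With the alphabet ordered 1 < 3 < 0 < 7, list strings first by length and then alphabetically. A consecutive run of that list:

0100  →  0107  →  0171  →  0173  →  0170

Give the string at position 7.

0311

Continuing the enumeration 2 steps past 0170: 0170 → 0177 → (answer).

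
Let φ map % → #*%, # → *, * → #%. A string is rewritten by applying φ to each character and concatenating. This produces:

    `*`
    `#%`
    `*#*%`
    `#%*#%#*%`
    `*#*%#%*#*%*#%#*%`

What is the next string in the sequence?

Rewriting the 16 symbols of *#*%#%*#*%*#%#*% one by one yields #% * #% #*% * #*% #% * #% #*% #% * #*% * #% #*%; concatenated:

#%*#%#*%*#*%#%*#%#*%#%*#*%*#%#*%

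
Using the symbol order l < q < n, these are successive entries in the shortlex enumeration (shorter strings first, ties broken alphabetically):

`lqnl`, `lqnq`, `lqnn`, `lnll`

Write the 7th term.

Continuing the enumeration 3 steps past lnll: lnll → lnlq → lnln → (answer).

lnql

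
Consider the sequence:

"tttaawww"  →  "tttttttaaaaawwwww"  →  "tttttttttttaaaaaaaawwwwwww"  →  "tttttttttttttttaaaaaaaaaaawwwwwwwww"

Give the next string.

The n-th term is 4n-1 t's then 3n-1 a's then 2n+1 w's (n = 1, 2, …).
Setting n = 5 gives 19, 14, 11 characters in each block.

tttttttttttttttttttaaaaaaaaaaaaaawwwwwwwwwww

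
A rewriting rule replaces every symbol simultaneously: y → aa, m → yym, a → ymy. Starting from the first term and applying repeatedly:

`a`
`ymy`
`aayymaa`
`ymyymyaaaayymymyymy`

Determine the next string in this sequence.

aayymaaaayymaaymyymyymyymyaaaayymaayymaaaayymaa

φ(ymyymyaaaayymymyymy) expands symbol-by-symbol to aa yym aa aa yym aa ymy ymy ymy ymy aa aa yym aa yym aa aa yym aa; joining the 19 pieces gives the next term.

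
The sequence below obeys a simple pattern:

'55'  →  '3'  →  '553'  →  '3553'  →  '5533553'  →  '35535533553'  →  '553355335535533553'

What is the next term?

35535533553553355335535533553

Each term (from the third on) is the two preceding terms concatenated in order: term 3 = 55·3 = 553.
The next term joins 35535533553 and 553355335535533553.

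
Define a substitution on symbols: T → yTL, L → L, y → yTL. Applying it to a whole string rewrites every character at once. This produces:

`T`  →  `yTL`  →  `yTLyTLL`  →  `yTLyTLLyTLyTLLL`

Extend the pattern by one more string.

Applying the rule to each of the 15 symbols of yTLyTLLyTLyTLLL gives the pieces yTL yTL L yTL yTL L L yTL yTL L yTL yTL L L L, which concatenate to the answer.

yTLyTLLyTLyTLLLyTLyTLLyTLyTLLLL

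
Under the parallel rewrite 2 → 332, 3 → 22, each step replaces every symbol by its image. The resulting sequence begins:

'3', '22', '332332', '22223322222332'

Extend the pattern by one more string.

φ(22223322222332) expands symbol-by-symbol to 332 332 332 332 22 22 332 332 332 332 332 22 22 332; joining the 14 pieces gives the next term.

33233233233222223323323323323322222332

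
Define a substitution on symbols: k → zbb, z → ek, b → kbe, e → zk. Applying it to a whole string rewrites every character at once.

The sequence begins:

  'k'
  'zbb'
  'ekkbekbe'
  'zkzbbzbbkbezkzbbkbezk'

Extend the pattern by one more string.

ekzbbekkbekbeekkbekbezbbkbezkekzbbekkbekbezbbkbezkekzbb

Applying the rule to each of the 21 symbols of zkzbbzbbkbezkzbbkbezk gives the pieces ek zbb ek kbe kbe ek kbe kbe zbb kbe zk ek zbb ek kbe kbe zbb kbe zk ek zbb, which concatenate to the answer.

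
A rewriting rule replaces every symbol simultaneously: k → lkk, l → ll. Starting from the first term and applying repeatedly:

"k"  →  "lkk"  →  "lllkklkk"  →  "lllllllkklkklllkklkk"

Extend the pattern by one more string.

lllllllllllllllkklkklllkklkklllllllkklkklllkklkk

Applying the rule to each of the 20 symbols of lllllllkklkklllkklkk gives the pieces ll ll ll ll ll ll ll lkk lkk ll lkk lkk ll ll ll lkk lkk ll lkk lkk, which concatenate to the answer.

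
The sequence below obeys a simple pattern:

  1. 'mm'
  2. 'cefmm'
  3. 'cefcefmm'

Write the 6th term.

Each term is the previous one with cef prepended.
From cefcefmm, 3 further steps: cefcefmm → cefcefcefmm → cefcefcefcefmm → (answer).

cefcefcefcefcefmm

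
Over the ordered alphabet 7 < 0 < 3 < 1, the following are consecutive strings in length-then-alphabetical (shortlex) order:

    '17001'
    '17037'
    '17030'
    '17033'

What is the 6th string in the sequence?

Advancing 2 positions from 17033 through 17033 → 17031 reaches term 6.

17017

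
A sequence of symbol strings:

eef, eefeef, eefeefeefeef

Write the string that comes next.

Each string is two copies of the previous one concatenated.
So the next term is two copies of eefeefeefeef.

eefeefeefeefeefeefeefeef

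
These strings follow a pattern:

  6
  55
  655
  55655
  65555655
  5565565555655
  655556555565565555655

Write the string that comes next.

From term 3 onward, concatenate the second-to-last term with the last: 6·55 = 655, 55·655 = 55655, …
So term 8 is 5565565555655·655556555565565555655.

5565565555655655556555565565555655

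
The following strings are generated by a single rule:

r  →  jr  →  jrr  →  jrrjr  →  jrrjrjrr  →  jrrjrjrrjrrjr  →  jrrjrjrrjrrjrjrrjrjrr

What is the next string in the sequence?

jrrjrjrrjrrjrjrrjrjrrjrrjrjrrjrrjr

Each term (from the third on) is the previous term followed by the one before it: term 3 = jr·r = jrr.
So term 8 is jrrjrjrrjrrjrjrrjrjrr·jrrjrjrrjrrjr.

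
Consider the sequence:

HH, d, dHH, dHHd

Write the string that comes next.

dHHddHH

Each term (from the third on) is the previous term followed by the one before it: term 3 = d·HH = dHH.
Continuing: dHHd · dHH gives term 5.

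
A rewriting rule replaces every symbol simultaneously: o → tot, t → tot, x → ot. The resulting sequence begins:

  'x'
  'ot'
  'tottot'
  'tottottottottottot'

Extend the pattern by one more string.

Replace each of the 18 characters of tottottottottottot in place — tot tot tot tot tot tot tot tot tot tot tot tot tot tot tot tot tot tot — and concatenate.

tottottottottottottottottottottottottottottottottottot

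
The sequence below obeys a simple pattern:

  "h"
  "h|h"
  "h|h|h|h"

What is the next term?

Each string is two copies of the previous one joined by '|'.
One more doubling of h|h|h|h gives the answer.

h|h|h|h|h|h|h|h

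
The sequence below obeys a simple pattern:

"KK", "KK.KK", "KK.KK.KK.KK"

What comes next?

KK.KK.KK.KK.KK.KK.KK.KK

Every step duplicates the string with '.' between the halves.
One more doubling of KK.KK.KK.KK gives the answer.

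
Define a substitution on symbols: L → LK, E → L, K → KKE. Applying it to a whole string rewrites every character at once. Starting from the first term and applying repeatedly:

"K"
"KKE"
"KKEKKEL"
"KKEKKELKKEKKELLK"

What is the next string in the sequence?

Rewriting the 16 symbols of KKEKKELKKEKKELLK one by one yields KKE KKE L KKE KKE L LK KKE KKE L KKE KKE L LK LK KKE; concatenated:

KKEKKELKKEKKELLKKKEKKELKKEKKELLKLKKKE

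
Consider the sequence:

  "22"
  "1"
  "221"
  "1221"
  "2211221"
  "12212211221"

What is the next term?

Each term (from the third on) is the two preceding terms concatenated in order: term 3 = 22·1 = 221.
So term 7 is 2211221·12212211221.

221122112212211221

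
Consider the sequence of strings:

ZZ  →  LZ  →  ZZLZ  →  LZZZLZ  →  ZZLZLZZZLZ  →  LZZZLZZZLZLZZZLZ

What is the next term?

ZZLZLZZZLZLZZZLZZZLZLZZZLZ

From term 3 onward, concatenate the second-to-last term with the last: ZZ·LZ = ZZLZ, LZ·ZZLZ = LZZZLZ, …
Continuing: ZZLZLZZZLZ · LZZZLZZZLZLZZZLZ gives term 7.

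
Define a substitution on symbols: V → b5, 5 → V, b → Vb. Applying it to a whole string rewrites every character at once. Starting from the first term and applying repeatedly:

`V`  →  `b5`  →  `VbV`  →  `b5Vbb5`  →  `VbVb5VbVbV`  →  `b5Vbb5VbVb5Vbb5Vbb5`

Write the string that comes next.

Applying the rule to each of the 19 symbols of b5Vbb5VbVb5Vbb5Vbb5 gives the pieces Vb V b5 Vb Vb V b5 Vb b5 Vb V b5 Vb Vb V b5 Vb Vb V, which concatenate to the answer.

VbVb5VbVbVb5Vbb5VbVb5VbVbVb5VbVbV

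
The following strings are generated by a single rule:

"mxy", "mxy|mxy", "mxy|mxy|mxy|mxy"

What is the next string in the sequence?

s(k+1) = s(k)·|·s(k) — each term doubles the last with '|' between the halves.
Doubling mxy|mxy|mxy|mxy with '|' between the halves:

mxy|mxy|mxy|mxy|mxy|mxy|mxy|mxy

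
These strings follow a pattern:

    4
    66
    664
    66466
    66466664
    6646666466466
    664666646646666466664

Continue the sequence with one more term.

This is a Fibonacci-style word recurrence s(k) = s(k−1)·s(k−2): e.g. 66·4 = 664.
So term 8 is 664666646646666466664·6646666466466.

6646666466466664666646646666466466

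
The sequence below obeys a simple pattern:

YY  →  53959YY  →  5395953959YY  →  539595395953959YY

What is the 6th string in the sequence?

5395953959539595395953959YY

Every step adds 53959 at the front: s(k+1) = 53959·s(k).
From 539595395953959YY, 2 further steps: 539595395953959YY → 53959539595395953959YY → (answer).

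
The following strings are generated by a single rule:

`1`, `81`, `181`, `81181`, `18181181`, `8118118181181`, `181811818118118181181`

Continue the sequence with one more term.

8118118181181181811818118118181181

This is a Fibonacci-style word recurrence s(k) = s(k−2)·s(k−1): e.g. 1·81 = 181.
So term 8 is 8118118181181·181811818118118181181.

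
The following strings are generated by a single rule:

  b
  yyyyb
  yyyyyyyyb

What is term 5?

yyyyyyyyyyyyyyyyb

Each term is the previous one with yyyy prepended.
From yyyyyyyyb, 2 further steps: yyyyyyyyb → yyyyyyyyyyyyb → (answer).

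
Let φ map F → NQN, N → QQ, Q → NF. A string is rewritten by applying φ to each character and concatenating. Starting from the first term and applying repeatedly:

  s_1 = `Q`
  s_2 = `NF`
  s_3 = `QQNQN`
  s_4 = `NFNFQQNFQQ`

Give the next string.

QQNQNQQNQNNFNFQQNQNNFNF

Apply φ to NFNFQQNFQQ symbol by symbol: N→QQ, F→NQN, N→QQ, F→NQN, Q→NF, Q→NF, N→QQ, F→NQN, Q→NF, Q→NF; joined: QQ NQN QQ NQN NF NF QQ NQN NF NF.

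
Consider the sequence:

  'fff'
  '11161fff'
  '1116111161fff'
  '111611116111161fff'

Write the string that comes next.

Every step adds 11161 at the front: s(k+1) = 11161·s(k).
Applying this once more to 111611116111161fff:

11161111611116111161fff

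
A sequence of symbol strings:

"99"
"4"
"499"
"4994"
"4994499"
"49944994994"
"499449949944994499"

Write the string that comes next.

From term 3 onward, concatenate the last term with the second-to-last: 4·99 = 499, 499·4 = 4994, …
The next term joins 499449949944994499 and 49944994994.

49944994994499449949944994994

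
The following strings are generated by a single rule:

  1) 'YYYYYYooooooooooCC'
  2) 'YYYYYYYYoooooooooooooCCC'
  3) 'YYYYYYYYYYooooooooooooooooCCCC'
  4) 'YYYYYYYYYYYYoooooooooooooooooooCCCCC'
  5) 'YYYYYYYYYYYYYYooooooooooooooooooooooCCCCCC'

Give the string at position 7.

YYYYYYYYYYYYYYYYYYooooooooooooooooooooooooooooCCCCCCCC

Term n consists of 2n Y's, followed by 3n+1 o's, followed by n-1 C's, where the shown terms are n = 3, 4, 5, 6, 7.
Setting n = 9 gives 18, 28, 8 characters in each block.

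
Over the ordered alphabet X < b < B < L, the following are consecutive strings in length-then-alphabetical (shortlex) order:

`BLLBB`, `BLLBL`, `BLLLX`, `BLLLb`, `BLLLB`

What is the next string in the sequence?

Find the rightmost character of BLLLB below L, bump it to the next letter, and reset everything to its right to X.

BLLLL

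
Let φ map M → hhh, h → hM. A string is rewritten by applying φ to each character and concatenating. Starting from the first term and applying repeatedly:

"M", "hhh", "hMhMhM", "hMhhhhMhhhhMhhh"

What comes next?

Applying the rule to each of the 15 symbols of hMhhhhMhhhhMhhh gives the pieces hM hhh hM hM hM hM hhh hM hM hM hM hhh hM hM hM, which concatenate to the answer.

hMhhhhMhMhMhMhhhhMhMhMhMhhhhMhMhM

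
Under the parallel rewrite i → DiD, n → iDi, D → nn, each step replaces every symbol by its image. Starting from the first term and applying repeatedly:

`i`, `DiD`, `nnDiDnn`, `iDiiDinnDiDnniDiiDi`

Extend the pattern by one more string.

Replace each of the 19 characters of iDiiDinnDiDnniDiiDi in place — DiD nn DiD DiD nn DiD iDi iDi nn DiD nn iDi iDi DiD nn DiD DiD nn DiD — and concatenate.

DiDnnDiDDiDnnDiDiDiiDinnDiDnniDiiDiDiDnnDiDDiDnnDiD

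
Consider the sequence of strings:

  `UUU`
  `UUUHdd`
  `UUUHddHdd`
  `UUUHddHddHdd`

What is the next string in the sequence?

Every step adds Hdd to the end: s(k+1) = s(k)·Hdd.
So the next term is UUUHddHddHdd·Hdd.

UUUHddHddHddHdd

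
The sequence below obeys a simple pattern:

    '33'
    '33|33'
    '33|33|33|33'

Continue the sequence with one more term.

Each string is two copies of the previous one joined by '|'.
Doubling 33|33|33|33 with '|' between the halves:

33|33|33|33|33|33|33|33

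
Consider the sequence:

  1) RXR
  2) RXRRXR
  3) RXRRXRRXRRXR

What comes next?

s(k+1) = s(k)·s(k) — each term doubles the last.
Doubling RXRRXRRXRRXR:

RXRRXRRXRRXRRXRRXRRXRRXR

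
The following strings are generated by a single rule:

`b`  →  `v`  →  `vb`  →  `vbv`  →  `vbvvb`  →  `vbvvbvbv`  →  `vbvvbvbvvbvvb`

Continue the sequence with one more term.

Each term (from the third on) is the previous term followed by the one before it: term 3 = v·b = vb.
Continuing: vbvvbvbvvbvvb · vbvvbvbv gives term 8.

vbvvbvbvvbvvbvbvvbvbv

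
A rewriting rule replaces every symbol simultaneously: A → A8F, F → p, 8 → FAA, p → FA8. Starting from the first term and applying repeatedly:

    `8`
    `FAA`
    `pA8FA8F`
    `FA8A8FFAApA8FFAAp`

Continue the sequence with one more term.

Replace each of the 17 characters of FA8A8FFAApA8FFAAp in place — p A8F FAA A8F FAA p p A8F A8F FA8 A8F FAA p p A8F A8F FA8 — and concatenate.

pA8FFAAA8FFAAppA8FA8FFA8A8FFAAppA8FA8FFA8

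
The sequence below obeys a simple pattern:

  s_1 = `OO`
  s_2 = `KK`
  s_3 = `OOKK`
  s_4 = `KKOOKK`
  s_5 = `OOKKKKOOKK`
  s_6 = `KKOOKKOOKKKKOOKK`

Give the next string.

This is a Fibonacci-style word recurrence s(k) = s(k−2)·s(k−1): e.g. OO·KK = OOKK.
Continuing: OOKKKKOOKK · KKOOKKOOKKKKOOKK gives term 7.

OOKKKKOOKKKKOOKKOOKKKKOOKK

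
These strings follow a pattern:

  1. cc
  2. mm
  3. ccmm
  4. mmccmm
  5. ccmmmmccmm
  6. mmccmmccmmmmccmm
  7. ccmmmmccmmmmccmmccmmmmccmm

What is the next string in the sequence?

mmccmmccmmmmccmmccmmmmccmmmmccmmccmmmmccmm

Each term (from the third on) is the two preceding terms concatenated in order: term 3 = cc·mm = ccmm.
The next term joins mmccmmccmmmmccmm and ccmmmmccmmmmccmmccmmmmccmm.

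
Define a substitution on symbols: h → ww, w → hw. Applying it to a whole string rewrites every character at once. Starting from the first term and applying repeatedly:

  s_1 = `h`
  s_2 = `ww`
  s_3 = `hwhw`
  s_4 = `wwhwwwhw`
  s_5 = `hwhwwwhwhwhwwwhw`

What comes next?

Applying the rule to each of the 16 symbols of hwhwwwhwhwhwwwhw gives the pieces ww hw ww hw hw hw ww hw ww hw ww hw hw hw ww hw, which concatenate to the answer.

wwhwwwhwhwhwwwhwwwhwwwhwhwhwwwhw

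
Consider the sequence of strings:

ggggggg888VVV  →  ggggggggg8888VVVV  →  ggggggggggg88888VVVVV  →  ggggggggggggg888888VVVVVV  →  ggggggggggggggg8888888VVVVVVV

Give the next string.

ggggggggggggggggg88888888VVVVVVVV

Term n consists of 2n+1 g's, followed by n 8's, followed by n V's, where the shown terms are n = 3, 4, 5, 6, 7.
Setting n = 8 gives 17, 8, 8 characters in each block.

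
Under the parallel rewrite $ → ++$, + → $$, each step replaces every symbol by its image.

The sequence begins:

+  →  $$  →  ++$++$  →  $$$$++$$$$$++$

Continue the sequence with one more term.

++$++$++$++$$$$$++$++$++$++$++$$$$$++$

Applying the rule to each of the 14 symbols of $$$$++$$$$$++$ gives the pieces ++$ ++$ ++$ ++$ $$ $$ ++$ ++$ ++$ ++$ ++$ $$ $$ ++$, which concatenate to the answer.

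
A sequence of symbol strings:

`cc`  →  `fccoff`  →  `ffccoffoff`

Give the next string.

Each term wraps the previous one in f on the left and off on the right.
Applying this once more to ffccoffoff:

fffccoffoffoff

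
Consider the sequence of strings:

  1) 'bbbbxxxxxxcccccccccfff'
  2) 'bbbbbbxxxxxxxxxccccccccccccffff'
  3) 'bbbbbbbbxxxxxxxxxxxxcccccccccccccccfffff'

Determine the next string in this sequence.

bbbbbbbbbbxxxxxxxxxxxxxxxccccccccccccccccccffffff

Reading off run lengths: b runs 4, 6, 8; x runs 6, 9, 12; c runs 9, 12, 15; f runs 3, 4, 5 — each is linear in n, where the shown terms are n = 2, 3, 4.
For the next term, n = 5, so the run lengths are 10, 15, 18, 6.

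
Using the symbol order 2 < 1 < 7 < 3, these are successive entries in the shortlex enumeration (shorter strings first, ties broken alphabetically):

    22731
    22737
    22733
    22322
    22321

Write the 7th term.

22323

Advancing 2 positions from 22321 through 22321 → 22327 reaches term 7.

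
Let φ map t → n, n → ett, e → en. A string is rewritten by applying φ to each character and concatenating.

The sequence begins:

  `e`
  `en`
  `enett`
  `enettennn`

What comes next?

enettennnenettettett

Rewriting each symbol of enettennn: e→en, n→ett, e→en, t→n, t→n, e→en, n→ett, n→ett, n→ett, which concatenates to en ett en n n en ett ett ett.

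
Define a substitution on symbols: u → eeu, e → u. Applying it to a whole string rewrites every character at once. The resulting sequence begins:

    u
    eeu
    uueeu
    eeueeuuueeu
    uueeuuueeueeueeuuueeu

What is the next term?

eeueeuuueeueeueeuuueeuuueeuuueeueeueeuuueeu

φ(uueeuuueeueeueeuuueeu) expands symbol-by-symbol to eeu eeu u u eeu eeu eeu u u eeu u u eeu u u eeu eeu eeu u u eeu; joining the 21 pieces gives the next term.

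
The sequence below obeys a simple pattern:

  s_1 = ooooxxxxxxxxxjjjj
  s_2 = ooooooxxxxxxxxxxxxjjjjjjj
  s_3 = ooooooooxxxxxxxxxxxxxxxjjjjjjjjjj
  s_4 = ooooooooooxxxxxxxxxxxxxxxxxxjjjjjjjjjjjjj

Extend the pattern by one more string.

The n-th term is 2n o's then 3n+3 x's then 3n-2 j's, where the shown terms are n = 2, 3, 4, 5.
At n = 6 the blocks have lengths 12, 21, 16.

ooooooooooooxxxxxxxxxxxxxxxxxxxxxjjjjjjjjjjjjjjjj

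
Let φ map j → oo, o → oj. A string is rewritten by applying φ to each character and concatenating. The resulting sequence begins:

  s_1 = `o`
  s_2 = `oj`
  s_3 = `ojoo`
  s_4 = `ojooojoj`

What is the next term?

ojooojojojooojoo

Rewriting each symbol of ojooojoj: o→oj, j→oo, o→oj, o→oj, o→oj, j→oo, o→oj, j→oo, which concatenates to oj oo oj oj oj oo oj oo.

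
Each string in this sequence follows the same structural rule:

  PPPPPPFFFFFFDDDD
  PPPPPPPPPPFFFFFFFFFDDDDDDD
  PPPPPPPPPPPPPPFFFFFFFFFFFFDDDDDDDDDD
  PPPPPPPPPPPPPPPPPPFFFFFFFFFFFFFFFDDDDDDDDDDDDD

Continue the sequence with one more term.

The n-th term is 4n-2 P's then 3n F's then 3n-2 D's, where the shown terms are n = 2, 3, 4, 5.
Setting n = 6 gives 22, 18, 16 characters in each block.

PPPPPPPPPPPPPPPPPPPPPPFFFFFFFFFFFFFFFFFFDDDDDDDDDDDDDDDD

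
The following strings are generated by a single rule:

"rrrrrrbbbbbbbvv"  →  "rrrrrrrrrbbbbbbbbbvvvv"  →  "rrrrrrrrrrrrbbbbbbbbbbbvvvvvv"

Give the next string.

rrrrrrrrrrrrrrrbbbbbbbbbbbbbvvvvvvvv

Reading off run lengths: r runs 6, 9, 12; b runs 7, 9, 11; v runs 2, 4, 6 — each is linear in n, where the shown terms are n = 2, 3, 4.
Setting n = 5 gives 15, 13, 8 characters in each block.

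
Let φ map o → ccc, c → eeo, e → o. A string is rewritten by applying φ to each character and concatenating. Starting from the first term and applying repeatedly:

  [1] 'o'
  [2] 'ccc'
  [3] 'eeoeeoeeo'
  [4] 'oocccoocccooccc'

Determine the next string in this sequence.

Replace each of the 15 characters of oocccoocccooccc in place — ccc ccc eeo eeo eeo ccc ccc eeo eeo eeo ccc ccc eeo eeo eeo — and concatenate.

cccccceeoeeoeeocccccceeoeeoeeocccccceeoeeoeeo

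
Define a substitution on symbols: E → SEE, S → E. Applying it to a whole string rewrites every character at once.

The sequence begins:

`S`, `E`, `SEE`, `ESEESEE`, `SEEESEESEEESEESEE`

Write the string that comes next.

ESEESEESEEESEESEEESEESEESEEESEESEEESEESEE

Replace each of the 17 characters of SEEESEESEEESEESEE in place — E SEE SEE SEE E SEE SEE E SEE SEE SEE E SEE SEE E SEE SEE — and concatenate.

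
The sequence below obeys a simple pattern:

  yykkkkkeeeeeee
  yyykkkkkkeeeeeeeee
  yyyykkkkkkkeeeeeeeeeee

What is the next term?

yyyyykkkkkkkkeeeeeeeeeeeee

Term n consists of n-1 y's, followed by n+2 k's, followed by 2n+1 e's, where the shown terms are n = 3, 4, 5.
For the next term, n = 6, so the run lengths are 5, 8, 13.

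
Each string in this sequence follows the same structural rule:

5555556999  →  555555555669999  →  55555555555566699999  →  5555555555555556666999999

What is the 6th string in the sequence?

Term n consists of 3n 5's, followed by n-1 6's, followed by n+1 9's, where the shown terms are n = 2, 3, 4, 5.
At n = 7 the blocks have lengths 21, 6, 8.

55555555555555555555566666699999999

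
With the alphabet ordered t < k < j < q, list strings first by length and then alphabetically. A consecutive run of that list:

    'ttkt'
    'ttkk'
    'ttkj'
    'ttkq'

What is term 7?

ttjj

Continuing the enumeration 3 steps past ttkq: ttkq → ttjt → ttjk → (answer).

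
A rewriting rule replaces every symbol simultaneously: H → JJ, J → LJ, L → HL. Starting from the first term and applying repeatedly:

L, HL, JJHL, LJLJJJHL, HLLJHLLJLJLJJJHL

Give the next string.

JJHLHLLJJJHLHLLJHLLJHLLJLJLJJJHL

Applying the rule to each of the 16 symbols of HLLJHLLJLJLJJJHL gives the pieces JJ HL HL LJ JJ HL HL LJ HL LJ HL LJ LJ LJ JJ HL, which concatenate to the answer.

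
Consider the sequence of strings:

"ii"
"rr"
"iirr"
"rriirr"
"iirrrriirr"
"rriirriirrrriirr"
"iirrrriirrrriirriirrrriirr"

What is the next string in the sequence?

Each term (from the third on) is the two preceding terms concatenated in order: term 3 = ii·rr = iirr.
Continuing: rriirriirrrriirr · iirrrriirrrriirriirrrriirr gives term 8.

rriirriirrrriirriirrrriirrrriirriirrrriirr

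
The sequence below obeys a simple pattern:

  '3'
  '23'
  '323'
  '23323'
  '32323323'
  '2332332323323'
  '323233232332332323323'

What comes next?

2332332323323323233232332332323323

Each term (from the third on) is the two preceding terms concatenated in order: term 3 = 3·23 = 323.
Continuing: 2332332323323 · 323233232332332323323 gives term 8.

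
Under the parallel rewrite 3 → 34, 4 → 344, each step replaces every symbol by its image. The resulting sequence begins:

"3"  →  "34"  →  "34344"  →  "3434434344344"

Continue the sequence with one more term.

φ(3434434344344) expands symbol-by-symbol to 34 344 34 344 344 34 344 34 344 344 34 344 344; joining the 13 pieces gives the next term.

3434434344344343443434434434344344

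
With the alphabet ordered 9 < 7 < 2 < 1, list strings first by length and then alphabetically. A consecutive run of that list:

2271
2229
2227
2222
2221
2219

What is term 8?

Continuing the enumeration 2 steps past 2219: 2219 → 2217 → (answer).

2212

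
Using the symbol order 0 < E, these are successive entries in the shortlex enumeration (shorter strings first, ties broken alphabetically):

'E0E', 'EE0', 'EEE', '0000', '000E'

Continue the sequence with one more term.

00E0

Find the rightmost character of 000E below E, bump it to the next letter, and reset everything to its right to 0.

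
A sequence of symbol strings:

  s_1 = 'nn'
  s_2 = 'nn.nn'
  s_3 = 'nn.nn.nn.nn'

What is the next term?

s(k+1) = s(k)·.·s(k) — each term doubles the last with '.' between the halves.
One more doubling of nn.nn.nn.nn gives the answer.

nn.nn.nn.nn.nn.nn.nn.nn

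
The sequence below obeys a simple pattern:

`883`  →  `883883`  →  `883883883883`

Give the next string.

s(k+1) = s(k)·s(k) — each term doubles the last.
So the next term is two copies of 883883883883.

883883883883883883883883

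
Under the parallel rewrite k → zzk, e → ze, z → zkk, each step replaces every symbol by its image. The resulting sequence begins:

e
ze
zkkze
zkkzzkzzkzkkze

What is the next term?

Applying the rule to each of the 14 symbols of zkkzzkzzkzkkze gives the pieces zkk zzk zzk zkk zkk zzk zkk zkk zzk zkk zzk zzk zkk ze, which concatenate to the answer.

zkkzzkzzkzkkzkkzzkzkkzkkzzkzkkzzkzzkzkkze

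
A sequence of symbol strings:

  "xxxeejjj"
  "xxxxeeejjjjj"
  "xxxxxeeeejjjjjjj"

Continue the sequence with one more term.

xxxxxxeeeeejjjjjjjjj

The n-th term is n+1 x's then n e's then 2n-1 j's, where the shown terms are n = 2, 3, 4.
Setting n = 5 gives 6, 5, 9 characters in each block.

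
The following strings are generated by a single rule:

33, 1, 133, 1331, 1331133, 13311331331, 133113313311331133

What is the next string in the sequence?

From term 3 onward, concatenate the last term with the second-to-last: 1·33 = 133, 133·1 = 1331, …
So term 8 is 133113313311331133·13311331331.

13311331331133113313311331331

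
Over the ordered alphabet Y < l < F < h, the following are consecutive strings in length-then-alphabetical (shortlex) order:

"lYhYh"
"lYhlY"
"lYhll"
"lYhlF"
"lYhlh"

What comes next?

lYhFY

Find the rightmost character of lYhlh below h, bump it to the next letter, and reset everything to its right to Y.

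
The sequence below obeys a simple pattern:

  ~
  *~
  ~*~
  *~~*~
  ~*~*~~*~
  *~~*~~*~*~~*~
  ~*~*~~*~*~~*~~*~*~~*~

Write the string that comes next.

*~~*~~*~*~~*~~*~*~~*~*~~*~~*~*~~*~

Each term (from the third on) is the two preceding terms concatenated in order: term 3 = ~·*~ = ~*~.
So term 8 is *~~*~~*~*~~*~·~*~*~~*~*~~*~~*~*~~*~.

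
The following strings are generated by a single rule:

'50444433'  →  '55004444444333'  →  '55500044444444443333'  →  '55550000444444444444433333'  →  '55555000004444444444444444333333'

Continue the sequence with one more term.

55555500000044444444444444444443333333

The n-th term is n 5's then n 0's then 3n+1 4's then n+1 3's (n = 1, 2, …).
At n = 6 the blocks have lengths 6, 6, 19, 7.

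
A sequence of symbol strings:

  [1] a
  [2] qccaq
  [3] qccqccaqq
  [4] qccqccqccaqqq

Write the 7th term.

Each term wraps the previous one in qcc on the left and q on the right.
From qccqccqccaqqq, 3 further steps: qccqccqccaqqq → qccqccqccqccaqqqq → qccqccqccqccqccaqqqqq → (answer).

qccqccqccqccqccqccaqqqqqq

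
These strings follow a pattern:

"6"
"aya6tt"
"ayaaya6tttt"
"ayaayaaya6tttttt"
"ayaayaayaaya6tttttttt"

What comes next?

Each term wraps the previous one in aya on the left and tt on the right.
Applying this once more to ayaayaayaaya6tttttttt:

ayaayaayaayaaya6tttttttttt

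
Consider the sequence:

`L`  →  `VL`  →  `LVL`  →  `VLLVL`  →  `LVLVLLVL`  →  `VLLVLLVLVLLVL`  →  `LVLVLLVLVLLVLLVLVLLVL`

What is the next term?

VLLVLLVLVLLVLLVLVLLVLVLLVLLVLVLLVL

From term 3 onward, concatenate the second-to-last term with the last: L·VL = LVL, VL·LVL = VLLVL, …
Continuing: VLLVLLVLVLLVL · LVLVLLVLVLLVLLVLVLLVL gives term 8.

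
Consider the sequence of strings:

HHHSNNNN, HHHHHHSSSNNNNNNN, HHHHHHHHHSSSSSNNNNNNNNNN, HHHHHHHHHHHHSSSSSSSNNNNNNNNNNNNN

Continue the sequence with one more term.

HHHHHHHHHHHHHHHSSSSSSSSSNNNNNNNNNNNNNNNN

The n-th term is 3n H's then 2n-1 S's then 3n+1 N's (n = 1, 2, …).
Setting n = 5 gives 15, 9, 16 characters in each block.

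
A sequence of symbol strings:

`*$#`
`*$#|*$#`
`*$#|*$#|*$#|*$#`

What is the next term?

*$#|*$#|*$#|*$#|*$#|*$#|*$#|*$#

s(k+1) = s(k)·|·s(k) — each term doubles the last with '|' between the halves.
One more doubling of *$#|*$#|*$#|*$# gives the answer.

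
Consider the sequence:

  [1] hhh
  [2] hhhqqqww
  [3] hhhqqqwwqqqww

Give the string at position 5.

hhhqqqwwqqqwwqqqwwqqqww

The strings grow by a fixed suffix qqqww each time.
From hhhqqqwwqqqww, 2 further steps: hhhqqqwwqqqww → hhhqqqwwqqqwwqqqww → (answer).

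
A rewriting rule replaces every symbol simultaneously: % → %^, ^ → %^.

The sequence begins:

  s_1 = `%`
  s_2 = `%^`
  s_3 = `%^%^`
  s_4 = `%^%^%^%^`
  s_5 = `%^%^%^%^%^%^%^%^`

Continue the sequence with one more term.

Replace each of the 16 characters of %^%^%^%^%^%^%^%^ in place — %^ %^ %^ %^ %^ %^ %^ %^ %^ %^ %^ %^ %^ %^ %^ %^ — and concatenate.

%^%^%^%^%^%^%^%^%^%^%^%^%^%^%^%^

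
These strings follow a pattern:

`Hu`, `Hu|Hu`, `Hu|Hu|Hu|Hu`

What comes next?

Every step duplicates the string with '|' between the halves.
So the next term is two copies of Hu|Hu|Hu|Hu with '|' between the halves.

Hu|Hu|Hu|Hu|Hu|Hu|Hu|Hu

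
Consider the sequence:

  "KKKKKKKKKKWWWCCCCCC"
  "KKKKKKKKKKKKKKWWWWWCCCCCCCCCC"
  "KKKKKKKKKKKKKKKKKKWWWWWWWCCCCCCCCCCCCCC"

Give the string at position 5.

The n-th term is 4n+2 K's then 2n-1 W's then 4n-2 C's, where the shown terms are n = 2, 3, 4.
At n = 6 the blocks have lengths 26, 11, 22.

KKKKKKKKKKKKKKKKKKKKKKKKKKWWWWWWWWWWWCCCCCCCCCCCCCCCCCCCCCC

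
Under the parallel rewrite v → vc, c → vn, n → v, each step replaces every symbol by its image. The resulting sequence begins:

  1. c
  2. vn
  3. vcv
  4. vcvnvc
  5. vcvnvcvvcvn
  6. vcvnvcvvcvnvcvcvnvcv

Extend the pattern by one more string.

Rewriting the 20 symbols of vcvnvcvvcvnvcvcvnvcv one by one yields vc vn vc v vc vn vc vc vn vc v vc vn vc vn vc v vc vn vc; concatenated:

vcvnvcvvcvnvcvcvnvcvvcvnvcvnvcvvcvnvc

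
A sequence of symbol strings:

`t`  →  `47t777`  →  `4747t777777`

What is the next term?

s(k+1) = 47·s(k)·777, so each term gains 47 as a prefix and 777 as a suffix.
So the next term is 47·4747t777777·777.

474747t777777777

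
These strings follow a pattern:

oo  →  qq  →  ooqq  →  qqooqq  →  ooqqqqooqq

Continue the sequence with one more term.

qqooqqooqqqqooqq

From term 3 onward, concatenate the second-to-last term with the last: oo·qq = ooqq, qq·ooqq = qqooqq, …
Continuing: qqooqq · ooqqqqooqq gives term 6.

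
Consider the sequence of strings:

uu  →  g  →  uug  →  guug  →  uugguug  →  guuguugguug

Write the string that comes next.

uugguugguuguugguug

From term 3 onward, concatenate the second-to-last term with the last: uu·g = uug, g·uug = guug, …
The next term joins uugguug and guuguugguug.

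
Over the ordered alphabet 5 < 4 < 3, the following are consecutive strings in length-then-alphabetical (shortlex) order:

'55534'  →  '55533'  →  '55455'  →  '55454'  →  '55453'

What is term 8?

55443

Continuing the enumeration 3 steps past 55453: 55453 → 55445 → 55444 → (answer).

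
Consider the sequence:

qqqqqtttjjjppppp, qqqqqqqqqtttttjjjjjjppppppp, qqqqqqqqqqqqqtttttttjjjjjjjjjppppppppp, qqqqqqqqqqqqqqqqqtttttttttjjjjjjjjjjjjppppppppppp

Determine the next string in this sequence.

The n-th term is 4n+1 q's then 2n+1 t's then 3n j's then 2n+3 p's (n = 1, 2, …).
At n = 5 the blocks have lengths 21, 11, 15, 13.

qqqqqqqqqqqqqqqqqqqqqtttttttttttjjjjjjjjjjjjjjjppppppppppppp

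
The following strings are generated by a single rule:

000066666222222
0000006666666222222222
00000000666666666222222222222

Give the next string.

000000000066666666666222222222222222

Term n consists of 2n 0's, followed by 2n+1 6's, followed by 3n 2's, where the shown terms are n = 2, 3, 4.
Setting n = 5 gives 10, 11, 15 characters in each block.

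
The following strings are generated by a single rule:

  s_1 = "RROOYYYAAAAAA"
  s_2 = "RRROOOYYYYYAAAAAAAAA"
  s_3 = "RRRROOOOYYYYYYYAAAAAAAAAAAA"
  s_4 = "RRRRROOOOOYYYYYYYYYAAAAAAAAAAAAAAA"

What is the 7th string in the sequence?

RRRRRRRROOOOOOOOYYYYYYYYYYYYYYYAAAAAAAAAAAAAAAAAAAAAAAA

The n-th term is n R's then n O's then 2n-1 Y's then 3n A's, where the shown terms are n = 2, 3, 4, 5.
Setting n = 8 gives 8, 8, 15, 24 characters in each block.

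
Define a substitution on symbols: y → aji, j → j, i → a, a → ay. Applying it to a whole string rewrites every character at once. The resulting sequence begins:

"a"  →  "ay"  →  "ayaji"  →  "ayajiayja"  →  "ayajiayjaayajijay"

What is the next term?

Rewriting the 17 symbols of ayajiayjaayajijay one by one yields ay aji ay j a ay aji j ay ay aji ay j a j ay aji; concatenated:

ayajiayjaayajijayayajiayjajayaji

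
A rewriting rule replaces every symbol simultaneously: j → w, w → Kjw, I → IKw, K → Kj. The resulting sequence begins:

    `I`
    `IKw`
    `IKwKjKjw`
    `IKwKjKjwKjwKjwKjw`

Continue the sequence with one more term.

φ(IKwKjKjwKjwKjwKjw) expands symbol-by-symbol to IKw Kj Kjw Kj w Kj w Kjw Kj w Kjw Kj w Kjw Kj w Kjw; joining the 17 pieces gives the next term.

IKwKjKjwKjwKjwKjwKjwKjwKjwKjwKjwKjw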